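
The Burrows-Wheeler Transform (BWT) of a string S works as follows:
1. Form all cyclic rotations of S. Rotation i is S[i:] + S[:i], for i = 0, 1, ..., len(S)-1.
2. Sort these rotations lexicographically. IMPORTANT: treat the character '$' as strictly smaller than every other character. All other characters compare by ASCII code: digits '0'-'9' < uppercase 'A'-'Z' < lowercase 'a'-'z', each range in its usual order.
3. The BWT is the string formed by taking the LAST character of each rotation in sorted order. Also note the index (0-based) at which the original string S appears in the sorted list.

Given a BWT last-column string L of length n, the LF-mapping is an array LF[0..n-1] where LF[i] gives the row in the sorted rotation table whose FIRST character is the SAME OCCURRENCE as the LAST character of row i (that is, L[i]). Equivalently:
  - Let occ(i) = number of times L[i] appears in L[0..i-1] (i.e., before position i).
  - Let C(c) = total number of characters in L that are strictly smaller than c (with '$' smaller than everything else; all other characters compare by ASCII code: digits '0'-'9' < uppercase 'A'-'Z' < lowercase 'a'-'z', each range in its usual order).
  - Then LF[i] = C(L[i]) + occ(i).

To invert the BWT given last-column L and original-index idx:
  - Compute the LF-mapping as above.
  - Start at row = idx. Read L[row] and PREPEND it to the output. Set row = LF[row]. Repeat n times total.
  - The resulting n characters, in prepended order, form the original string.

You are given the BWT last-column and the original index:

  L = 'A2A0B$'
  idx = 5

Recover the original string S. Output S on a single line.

Answer: BA20A$

Derivation:
LF mapping: 3 2 4 1 5 0
Walk LF starting at row 5, prepending L[row]:
  step 1: row=5, L[5]='$', prepend. Next row=LF[5]=0
  step 2: row=0, L[0]='A', prepend. Next row=LF[0]=3
  step 3: row=3, L[3]='0', prepend. Next row=LF[3]=1
  step 4: row=1, L[1]='2', prepend. Next row=LF[1]=2
  step 5: row=2, L[2]='A', prepend. Next row=LF[2]=4
  step 6: row=4, L[4]='B', prepend. Next row=LF[4]=5
Reversed output: BA20A$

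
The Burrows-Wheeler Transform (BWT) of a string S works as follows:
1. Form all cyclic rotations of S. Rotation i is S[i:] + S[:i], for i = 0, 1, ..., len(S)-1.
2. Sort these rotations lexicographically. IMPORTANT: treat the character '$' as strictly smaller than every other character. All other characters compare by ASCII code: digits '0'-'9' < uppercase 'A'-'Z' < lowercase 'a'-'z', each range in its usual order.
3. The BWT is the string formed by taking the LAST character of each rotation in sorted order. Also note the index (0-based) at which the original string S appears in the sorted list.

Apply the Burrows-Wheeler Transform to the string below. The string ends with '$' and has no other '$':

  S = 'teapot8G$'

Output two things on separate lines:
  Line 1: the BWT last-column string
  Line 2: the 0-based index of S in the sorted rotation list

All 9 rotations (rotation i = S[i:]+S[:i]):
  rot[0] = teapot8G$
  rot[1] = eapot8G$t
  rot[2] = apot8G$te
  rot[3] = pot8G$tea
  rot[4] = ot8G$teap
  rot[5] = t8G$teapo
  rot[6] = 8G$teapot
  rot[7] = G$teapot8
  rot[8] = $teapot8G
Sorted (with $ < everything):
  sorted[0] = $teapot8G  (last char: 'G')
  sorted[1] = 8G$teapot  (last char: 't')
  sorted[2] = G$teapot8  (last char: '8')
  sorted[3] = apot8G$te  (last char: 'e')
  sorted[4] = eapot8G$t  (last char: 't')
  sorted[5] = ot8G$teap  (last char: 'p')
  sorted[6] = pot8G$tea  (last char: 'a')
  sorted[7] = t8G$teapo  (last char: 'o')
  sorted[8] = teapot8G$  (last char: '$')
Last column: Gt8etpao$
Original string S is at sorted index 8

Answer: Gt8etpao$
8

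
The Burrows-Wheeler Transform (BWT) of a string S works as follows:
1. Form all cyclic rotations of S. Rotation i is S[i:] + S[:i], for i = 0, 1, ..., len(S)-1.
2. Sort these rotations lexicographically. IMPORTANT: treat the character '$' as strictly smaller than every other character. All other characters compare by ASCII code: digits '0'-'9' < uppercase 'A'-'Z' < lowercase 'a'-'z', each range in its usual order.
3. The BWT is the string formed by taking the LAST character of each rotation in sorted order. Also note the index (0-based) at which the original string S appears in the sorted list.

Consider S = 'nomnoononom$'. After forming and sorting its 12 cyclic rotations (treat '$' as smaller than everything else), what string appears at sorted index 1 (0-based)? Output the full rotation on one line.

Answer: m$nomnoonono

Derivation:
All 12 rotations (rotation i = S[i:]+S[:i]):
  rot[0] = nomnoononom$
  rot[1] = omnoononom$n
  rot[2] = mnoononom$no
  rot[3] = noononom$nom
  rot[4] = oononom$nomn
  rot[5] = ononom$nomno
  rot[6] = nonom$nomnoo
  rot[7] = onom$nomnoon
  rot[8] = nom$nomnoono
  rot[9] = om$nomnoonon
  rot[10] = m$nomnoonono
  rot[11] = $nomnoononom
Sorted (with $ < everything):
  sorted[0] = $nomnoononom
  sorted[1] = m$nomnoonono
  sorted[2] = mnoononom$no
  sorted[3] = nom$nomnoono
  sorted[4] = nomnoononom$
  sorted[5] = nonom$nomnoo
  sorted[6] = noononom$nom
  sorted[7] = om$nomnoonon
  sorted[8] = omnoononom$n
  sorted[9] = onom$nomnoon
  sorted[10] = ononom$nomno
  sorted[11] = oononom$nomn
sorted[1] = m$nomnoonono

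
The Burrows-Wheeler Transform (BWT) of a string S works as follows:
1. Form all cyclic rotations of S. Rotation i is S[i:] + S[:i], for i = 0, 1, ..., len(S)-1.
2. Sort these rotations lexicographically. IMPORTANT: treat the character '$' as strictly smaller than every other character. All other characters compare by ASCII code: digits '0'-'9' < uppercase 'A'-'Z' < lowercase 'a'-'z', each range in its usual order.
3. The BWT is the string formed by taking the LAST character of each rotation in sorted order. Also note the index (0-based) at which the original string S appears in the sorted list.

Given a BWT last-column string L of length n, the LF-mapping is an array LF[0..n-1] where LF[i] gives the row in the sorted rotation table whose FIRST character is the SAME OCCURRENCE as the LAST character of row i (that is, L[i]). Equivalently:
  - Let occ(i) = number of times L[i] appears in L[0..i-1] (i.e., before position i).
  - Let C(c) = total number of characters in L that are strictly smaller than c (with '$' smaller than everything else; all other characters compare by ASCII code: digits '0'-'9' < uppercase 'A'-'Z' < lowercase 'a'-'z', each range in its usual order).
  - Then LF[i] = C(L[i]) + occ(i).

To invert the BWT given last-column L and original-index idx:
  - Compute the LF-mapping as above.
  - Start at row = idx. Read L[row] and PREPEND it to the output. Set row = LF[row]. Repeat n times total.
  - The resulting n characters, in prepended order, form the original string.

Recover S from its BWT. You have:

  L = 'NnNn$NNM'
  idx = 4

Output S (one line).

Answer: NNnMnNN$

Derivation:
LF mapping: 2 6 3 7 0 4 5 1
Walk LF starting at row 4, prepending L[row]:
  step 1: row=4, L[4]='$', prepend. Next row=LF[4]=0
  step 2: row=0, L[0]='N', prepend. Next row=LF[0]=2
  step 3: row=2, L[2]='N', prepend. Next row=LF[2]=3
  step 4: row=3, L[3]='n', prepend. Next row=LF[3]=7
  step 5: row=7, L[7]='M', prepend. Next row=LF[7]=1
  step 6: row=1, L[1]='n', prepend. Next row=LF[1]=6
  step 7: row=6, L[6]='N', prepend. Next row=LF[6]=5
  step 8: row=5, L[5]='N', prepend. Next row=LF[5]=4
Reversed output: NNnMnNN$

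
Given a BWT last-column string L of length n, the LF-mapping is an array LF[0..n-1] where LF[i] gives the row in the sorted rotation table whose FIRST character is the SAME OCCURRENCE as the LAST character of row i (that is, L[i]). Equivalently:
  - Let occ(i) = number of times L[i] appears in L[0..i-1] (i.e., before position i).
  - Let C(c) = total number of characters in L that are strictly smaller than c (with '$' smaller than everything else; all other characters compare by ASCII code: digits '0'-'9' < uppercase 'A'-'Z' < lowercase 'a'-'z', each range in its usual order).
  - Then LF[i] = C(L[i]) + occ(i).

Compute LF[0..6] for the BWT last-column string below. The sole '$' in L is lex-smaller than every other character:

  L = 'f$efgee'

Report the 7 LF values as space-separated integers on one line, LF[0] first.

Answer: 4 0 1 5 6 2 3

Derivation:
Char counts: '$':1, 'e':3, 'f':2, 'g':1
C (first-col start): C('$')=0, C('e')=1, C('f')=4, C('g')=6
L[0]='f': occ=0, LF[0]=C('f')+0=4+0=4
L[1]='$': occ=0, LF[1]=C('$')+0=0+0=0
L[2]='e': occ=0, LF[2]=C('e')+0=1+0=1
L[3]='f': occ=1, LF[3]=C('f')+1=4+1=5
L[4]='g': occ=0, LF[4]=C('g')+0=6+0=6
L[5]='e': occ=1, LF[5]=C('e')+1=1+1=2
L[6]='e': occ=2, LF[6]=C('e')+2=1+2=3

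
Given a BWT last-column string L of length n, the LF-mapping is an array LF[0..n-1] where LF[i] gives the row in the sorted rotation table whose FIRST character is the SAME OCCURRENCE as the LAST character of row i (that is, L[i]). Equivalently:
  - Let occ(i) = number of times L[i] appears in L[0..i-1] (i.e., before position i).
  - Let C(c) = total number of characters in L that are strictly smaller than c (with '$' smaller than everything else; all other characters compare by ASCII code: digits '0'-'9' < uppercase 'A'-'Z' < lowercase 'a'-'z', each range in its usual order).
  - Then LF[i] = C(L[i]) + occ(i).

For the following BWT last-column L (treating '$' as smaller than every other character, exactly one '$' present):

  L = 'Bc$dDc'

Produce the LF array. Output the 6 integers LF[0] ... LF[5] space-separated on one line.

Char counts: '$':1, 'B':1, 'D':1, 'c':2, 'd':1
C (first-col start): C('$')=0, C('B')=1, C('D')=2, C('c')=3, C('d')=5
L[0]='B': occ=0, LF[0]=C('B')+0=1+0=1
L[1]='c': occ=0, LF[1]=C('c')+0=3+0=3
L[2]='$': occ=0, LF[2]=C('$')+0=0+0=0
L[3]='d': occ=0, LF[3]=C('d')+0=5+0=5
L[4]='D': occ=0, LF[4]=C('D')+0=2+0=2
L[5]='c': occ=1, LF[5]=C('c')+1=3+1=4

Answer: 1 3 0 5 2 4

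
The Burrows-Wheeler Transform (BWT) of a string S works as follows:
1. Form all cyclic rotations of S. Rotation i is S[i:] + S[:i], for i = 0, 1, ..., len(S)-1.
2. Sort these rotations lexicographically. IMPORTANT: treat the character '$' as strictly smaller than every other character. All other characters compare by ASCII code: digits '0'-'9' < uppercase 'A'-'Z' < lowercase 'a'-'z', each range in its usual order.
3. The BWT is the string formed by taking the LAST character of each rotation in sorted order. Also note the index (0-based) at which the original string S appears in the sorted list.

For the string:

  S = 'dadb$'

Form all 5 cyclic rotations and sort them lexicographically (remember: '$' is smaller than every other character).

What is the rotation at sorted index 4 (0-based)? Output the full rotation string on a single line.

All 5 rotations (rotation i = S[i:]+S[:i]):
  rot[0] = dadb$
  rot[1] = adb$d
  rot[2] = db$da
  rot[3] = b$dad
  rot[4] = $dadb
Sorted (with $ < everything):
  sorted[0] = $dadb
  sorted[1] = adb$d
  sorted[2] = b$dad
  sorted[3] = dadb$
  sorted[4] = db$da
sorted[4] = db$da

Answer: db$da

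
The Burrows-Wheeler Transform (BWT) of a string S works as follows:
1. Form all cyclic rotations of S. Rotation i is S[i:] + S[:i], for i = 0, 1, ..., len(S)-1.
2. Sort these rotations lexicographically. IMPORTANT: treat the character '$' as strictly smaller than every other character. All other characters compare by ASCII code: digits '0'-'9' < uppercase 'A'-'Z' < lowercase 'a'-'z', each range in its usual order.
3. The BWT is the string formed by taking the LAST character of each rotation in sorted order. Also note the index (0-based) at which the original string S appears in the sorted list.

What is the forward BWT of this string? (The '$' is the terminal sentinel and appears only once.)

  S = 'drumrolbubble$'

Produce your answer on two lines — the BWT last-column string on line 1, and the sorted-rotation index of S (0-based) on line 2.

Answer: eubl$loburmdbr
4

Derivation:
All 14 rotations (rotation i = S[i:]+S[:i]):
  rot[0] = drumrolbubble$
  rot[1] = rumrolbubble$d
  rot[2] = umrolbubble$dr
  rot[3] = mrolbubble$dru
  rot[4] = rolbubble$drum
  rot[5] = olbubble$drumr
  rot[6] = lbubble$drumro
  rot[7] = bubble$drumrol
  rot[8] = ubble$drumrolb
  rot[9] = bble$drumrolbu
  rot[10] = ble$drumrolbub
  rot[11] = le$drumrolbubb
  rot[12] = e$drumrolbubbl
  rot[13] = $drumrolbubble
Sorted (with $ < everything):
  sorted[0] = $drumrolbubble  (last char: 'e')
  sorted[1] = bble$drumrolbu  (last char: 'u')
  sorted[2] = ble$drumrolbub  (last char: 'b')
  sorted[3] = bubble$drumrol  (last char: 'l')
  sorted[4] = drumrolbubble$  (last char: '$')
  sorted[5] = e$drumrolbubbl  (last char: 'l')
  sorted[6] = lbubble$drumro  (last char: 'o')
  sorted[7] = le$drumrolbubb  (last char: 'b')
  sorted[8] = mrolbubble$dru  (last char: 'u')
  sorted[9] = olbubble$drumr  (last char: 'r')
  sorted[10] = rolbubble$drum  (last char: 'm')
  sorted[11] = rumrolbubble$d  (last char: 'd')
  sorted[12] = ubble$drumrolb  (last char: 'b')
  sorted[13] = umrolbubble$dr  (last char: 'r')
Last column: eubl$loburmdbr
Original string S is at sorted index 4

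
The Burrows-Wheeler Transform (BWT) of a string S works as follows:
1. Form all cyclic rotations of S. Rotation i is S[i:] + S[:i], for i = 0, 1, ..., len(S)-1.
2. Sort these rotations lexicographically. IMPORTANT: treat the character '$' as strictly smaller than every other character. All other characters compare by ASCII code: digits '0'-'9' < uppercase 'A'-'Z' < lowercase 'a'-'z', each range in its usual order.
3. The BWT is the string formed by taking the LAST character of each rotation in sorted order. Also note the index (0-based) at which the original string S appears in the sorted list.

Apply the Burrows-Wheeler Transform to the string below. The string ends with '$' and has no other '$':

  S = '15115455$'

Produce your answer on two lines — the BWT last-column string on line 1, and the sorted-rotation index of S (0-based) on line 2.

Answer: 55$155114
2

Derivation:
All 9 rotations (rotation i = S[i:]+S[:i]):
  rot[0] = 15115455$
  rot[1] = 5115455$1
  rot[2] = 115455$15
  rot[3] = 15455$151
  rot[4] = 5455$1511
  rot[5] = 455$15115
  rot[6] = 55$151154
  rot[7] = 5$1511545
  rot[8] = $15115455
Sorted (with $ < everything):
  sorted[0] = $15115455  (last char: '5')
  sorted[1] = 115455$15  (last char: '5')
  sorted[2] = 15115455$  (last char: '$')
  sorted[3] = 15455$151  (last char: '1')
  sorted[4] = 455$15115  (last char: '5')
  sorted[5] = 5$1511545  (last char: '5')
  sorted[6] = 5115455$1  (last char: '1')
  sorted[7] = 5455$1511  (last char: '1')
  sorted[8] = 55$151154  (last char: '4')
Last column: 55$155114
Original string S is at sorted index 2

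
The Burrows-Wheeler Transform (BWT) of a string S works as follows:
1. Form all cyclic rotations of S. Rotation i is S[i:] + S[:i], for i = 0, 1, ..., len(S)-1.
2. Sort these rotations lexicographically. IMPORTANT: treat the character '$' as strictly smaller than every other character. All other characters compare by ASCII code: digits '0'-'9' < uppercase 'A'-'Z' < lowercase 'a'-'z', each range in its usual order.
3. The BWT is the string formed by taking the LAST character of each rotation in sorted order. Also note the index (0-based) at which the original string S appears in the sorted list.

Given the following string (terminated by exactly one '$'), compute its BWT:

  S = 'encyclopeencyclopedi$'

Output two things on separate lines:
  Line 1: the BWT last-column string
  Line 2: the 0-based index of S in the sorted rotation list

All 21 rotations (rotation i = S[i:]+S[:i]):
  rot[0] = encyclopeencyclopedi$
  rot[1] = ncyclopeencyclopedi$e
  rot[2] = cyclopeencyclopedi$en
  rot[3] = yclopeencyclopedi$enc
  rot[4] = clopeencyclopedi$ency
  rot[5] = lopeencyclopedi$encyc
  rot[6] = opeencyclopedi$encycl
  rot[7] = peencyclopedi$encyclo
  rot[8] = eencyclopedi$encyclop
  rot[9] = encyclopedi$encyclope
  rot[10] = ncyclopedi$encyclopee
  rot[11] = cyclopedi$encyclopeen
  rot[12] = yclopedi$encyclopeenc
  rot[13] = clopedi$encyclopeency
  rot[14] = lopedi$encyclopeencyc
  rot[15] = opedi$encyclopeencycl
  rot[16] = pedi$encyclopeencyclo
  rot[17] = edi$encyclopeencyclop
  rot[18] = di$encyclopeencyclope
  rot[19] = i$encyclopeencycloped
  rot[20] = $encyclopeencyclopedi
Sorted (with $ < everything):
  sorted[0] = $encyclopeencyclopedi  (last char: 'i')
  sorted[1] = clopedi$encyclopeency  (last char: 'y')
  sorted[2] = clopeencyclopedi$ency  (last char: 'y')
  sorted[3] = cyclopedi$encyclopeen  (last char: 'n')
  sorted[4] = cyclopeencyclopedi$en  (last char: 'n')
  sorted[5] = di$encyclopeencyclope  (last char: 'e')
  sorted[6] = edi$encyclopeencyclop  (last char: 'p')
  sorted[7] = eencyclopedi$encyclop  (last char: 'p')
  sorted[8] = encyclopedi$encyclope  (last char: 'e')
  sorted[9] = encyclopeencyclopedi$  (last char: '$')
  sorted[10] = i$encyclopeencycloped  (last char: 'd')
  sorted[11] = lopedi$encyclopeencyc  (last char: 'c')
  sorted[12] = lopeencyclopedi$encyc  (last char: 'c')
  sorted[13] = ncyclopedi$encyclopee  (last char: 'e')
  sorted[14] = ncyclopeencyclopedi$e  (last char: 'e')
  sorted[15] = opedi$encyclopeencycl  (last char: 'l')
  sorted[16] = opeencyclopedi$encycl  (last char: 'l')
  sorted[17] = pedi$encyclopeencyclo  (last char: 'o')
  sorted[18] = peencyclopedi$encyclo  (last char: 'o')
  sorted[19] = yclopedi$encyclopeenc  (last char: 'c')
  sorted[20] = yclopeencyclopedi$enc  (last char: 'c')
Last column: iyynneppe$dcceelloocc
Original string S is at sorted index 9

Answer: iyynneppe$dcceelloocc
9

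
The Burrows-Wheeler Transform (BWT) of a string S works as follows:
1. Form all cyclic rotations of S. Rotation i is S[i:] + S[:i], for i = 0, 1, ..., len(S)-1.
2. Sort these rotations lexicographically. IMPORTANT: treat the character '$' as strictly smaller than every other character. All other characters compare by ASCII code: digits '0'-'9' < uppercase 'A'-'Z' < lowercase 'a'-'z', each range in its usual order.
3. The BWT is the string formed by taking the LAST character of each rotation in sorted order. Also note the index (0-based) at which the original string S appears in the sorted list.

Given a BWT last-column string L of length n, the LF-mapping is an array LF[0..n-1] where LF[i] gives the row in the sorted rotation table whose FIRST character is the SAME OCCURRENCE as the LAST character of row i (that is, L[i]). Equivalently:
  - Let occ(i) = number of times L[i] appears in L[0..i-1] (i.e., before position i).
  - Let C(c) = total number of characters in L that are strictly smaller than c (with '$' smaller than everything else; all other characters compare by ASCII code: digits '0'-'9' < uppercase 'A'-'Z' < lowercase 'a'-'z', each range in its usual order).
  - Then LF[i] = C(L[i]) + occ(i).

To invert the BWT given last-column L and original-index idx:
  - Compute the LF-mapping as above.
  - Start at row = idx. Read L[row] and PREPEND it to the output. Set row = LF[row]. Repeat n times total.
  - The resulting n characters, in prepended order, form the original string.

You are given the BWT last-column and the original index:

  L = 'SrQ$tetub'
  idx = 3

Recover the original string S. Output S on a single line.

Answer: butterQS$

Derivation:
LF mapping: 2 5 1 0 6 4 7 8 3
Walk LF starting at row 3, prepending L[row]:
  step 1: row=3, L[3]='$', prepend. Next row=LF[3]=0
  step 2: row=0, L[0]='S', prepend. Next row=LF[0]=2
  step 3: row=2, L[2]='Q', prepend. Next row=LF[2]=1
  step 4: row=1, L[1]='r', prepend. Next row=LF[1]=5
  step 5: row=5, L[5]='e', prepend. Next row=LF[5]=4
  step 6: row=4, L[4]='t', prepend. Next row=LF[4]=6
  step 7: row=6, L[6]='t', prepend. Next row=LF[6]=7
  step 8: row=7, L[7]='u', prepend. Next row=LF[7]=8
  step 9: row=8, L[8]='b', prepend. Next row=LF[8]=3
Reversed output: butterQS$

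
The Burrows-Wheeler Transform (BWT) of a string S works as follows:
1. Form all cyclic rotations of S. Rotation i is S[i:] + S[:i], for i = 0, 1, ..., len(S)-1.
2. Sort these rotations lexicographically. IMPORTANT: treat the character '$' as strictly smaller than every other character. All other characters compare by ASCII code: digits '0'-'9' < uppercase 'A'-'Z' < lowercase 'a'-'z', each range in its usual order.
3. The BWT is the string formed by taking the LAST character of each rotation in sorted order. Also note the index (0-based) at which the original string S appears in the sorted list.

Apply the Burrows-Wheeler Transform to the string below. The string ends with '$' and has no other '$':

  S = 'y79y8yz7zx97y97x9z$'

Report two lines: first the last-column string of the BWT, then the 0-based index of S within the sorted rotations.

Answer: zy99zyyx7xz7$9789y7
12

Derivation:
All 19 rotations (rotation i = S[i:]+S[:i]):
  rot[0] = y79y8yz7zx97y97x9z$
  rot[1] = 79y8yz7zx97y97x9z$y
  rot[2] = 9y8yz7zx97y97x9z$y7
  rot[3] = y8yz7zx97y97x9z$y79
  rot[4] = 8yz7zx97y97x9z$y79y
  rot[5] = yz7zx97y97x9z$y79y8
  rot[6] = z7zx97y97x9z$y79y8y
  rot[7] = 7zx97y97x9z$y79y8yz
  rot[8] = zx97y97x9z$y79y8yz7
  rot[9] = x97y97x9z$y79y8yz7z
  rot[10] = 97y97x9z$y79y8yz7zx
  rot[11] = 7y97x9z$y79y8yz7zx9
  rot[12] = y97x9z$y79y8yz7zx97
  rot[13] = 97x9z$y79y8yz7zx97y
  rot[14] = 7x9z$y79y8yz7zx97y9
  rot[15] = x9z$y79y8yz7zx97y97
  rot[16] = 9z$y79y8yz7zx97y97x
  rot[17] = z$y79y8yz7zx97y97x9
  rot[18] = $y79y8yz7zx97y97x9z
Sorted (with $ < everything):
  sorted[0] = $y79y8yz7zx97y97x9z  (last char: 'z')
  sorted[1] = 79y8yz7zx97y97x9z$y  (last char: 'y')
  sorted[2] = 7x9z$y79y8yz7zx97y9  (last char: '9')
  sorted[3] = 7y97x9z$y79y8yz7zx9  (last char: '9')
  sorted[4] = 7zx97y97x9z$y79y8yz  (last char: 'z')
  sorted[5] = 8yz7zx97y97x9z$y79y  (last char: 'y')
  sorted[6] = 97x9z$y79y8yz7zx97y  (last char: 'y')
  sorted[7] = 97y97x9z$y79y8yz7zx  (last char: 'x')
  sorted[8] = 9y8yz7zx97y97x9z$y7  (last char: '7')
  sorted[9] = 9z$y79y8yz7zx97y97x  (last char: 'x')
  sorted[10] = x97y97x9z$y79y8yz7z  (last char: 'z')
  sorted[11] = x9z$y79y8yz7zx97y97  (last char: '7')
  sorted[12] = y79y8yz7zx97y97x9z$  (last char: '$')
  sorted[13] = y8yz7zx97y97x9z$y79  (last char: '9')
  sorted[14] = y97x9z$y79y8yz7zx97  (last char: '7')
  sorted[15] = yz7zx97y97x9z$y79y8  (last char: '8')
  sorted[16] = z$y79y8yz7zx97y97x9  (last char: '9')
  sorted[17] = z7zx97y97x9z$y79y8y  (last char: 'y')
  sorted[18] = zx97y97x9z$y79y8yz7  (last char: '7')
Last column: zy99zyyx7xz7$9789y7
Original string S is at sorted index 12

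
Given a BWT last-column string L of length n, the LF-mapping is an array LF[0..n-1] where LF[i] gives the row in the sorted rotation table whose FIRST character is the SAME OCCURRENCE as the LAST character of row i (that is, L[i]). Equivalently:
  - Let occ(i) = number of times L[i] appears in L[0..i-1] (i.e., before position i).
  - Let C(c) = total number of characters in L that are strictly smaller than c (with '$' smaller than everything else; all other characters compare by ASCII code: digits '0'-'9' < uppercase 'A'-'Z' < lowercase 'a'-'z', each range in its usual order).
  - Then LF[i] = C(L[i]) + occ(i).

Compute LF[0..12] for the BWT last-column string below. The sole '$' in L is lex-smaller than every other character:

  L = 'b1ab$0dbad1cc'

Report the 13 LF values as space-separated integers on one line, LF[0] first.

Answer: 6 2 4 7 0 1 11 8 5 12 3 9 10

Derivation:
Char counts: '$':1, '0':1, '1':2, 'a':2, 'b':3, 'c':2, 'd':2
C (first-col start): C('$')=0, C('0')=1, C('1')=2, C('a')=4, C('b')=6, C('c')=9, C('d')=11
L[0]='b': occ=0, LF[0]=C('b')+0=6+0=6
L[1]='1': occ=0, LF[1]=C('1')+0=2+0=2
L[2]='a': occ=0, LF[2]=C('a')+0=4+0=4
L[3]='b': occ=1, LF[3]=C('b')+1=6+1=7
L[4]='$': occ=0, LF[4]=C('$')+0=0+0=0
L[5]='0': occ=0, LF[5]=C('0')+0=1+0=1
L[6]='d': occ=0, LF[6]=C('d')+0=11+0=11
L[7]='b': occ=2, LF[7]=C('b')+2=6+2=8
L[8]='a': occ=1, LF[8]=C('a')+1=4+1=5
L[9]='d': occ=1, LF[9]=C('d')+1=11+1=12
L[10]='1': occ=1, LF[10]=C('1')+1=2+1=3
L[11]='c': occ=0, LF[11]=C('c')+0=9+0=9
L[12]='c': occ=1, LF[12]=C('c')+1=9+1=10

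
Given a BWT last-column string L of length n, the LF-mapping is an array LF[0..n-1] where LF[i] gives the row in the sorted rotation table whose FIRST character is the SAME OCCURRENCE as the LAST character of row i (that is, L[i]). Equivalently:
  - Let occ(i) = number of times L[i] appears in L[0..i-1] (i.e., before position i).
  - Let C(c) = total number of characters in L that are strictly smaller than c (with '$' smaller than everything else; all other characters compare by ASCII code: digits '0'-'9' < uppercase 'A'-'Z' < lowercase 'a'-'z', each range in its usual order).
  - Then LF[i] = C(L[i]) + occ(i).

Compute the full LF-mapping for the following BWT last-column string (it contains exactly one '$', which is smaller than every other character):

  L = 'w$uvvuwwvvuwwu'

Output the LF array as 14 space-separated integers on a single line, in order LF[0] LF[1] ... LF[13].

Answer: 9 0 1 5 6 2 10 11 7 8 3 12 13 4

Derivation:
Char counts: '$':1, 'u':4, 'v':4, 'w':5
C (first-col start): C('$')=0, C('u')=1, C('v')=5, C('w')=9
L[0]='w': occ=0, LF[0]=C('w')+0=9+0=9
L[1]='$': occ=0, LF[1]=C('$')+0=0+0=0
L[2]='u': occ=0, LF[2]=C('u')+0=1+0=1
L[3]='v': occ=0, LF[3]=C('v')+0=5+0=5
L[4]='v': occ=1, LF[4]=C('v')+1=5+1=6
L[5]='u': occ=1, LF[5]=C('u')+1=1+1=2
L[6]='w': occ=1, LF[6]=C('w')+1=9+1=10
L[7]='w': occ=2, LF[7]=C('w')+2=9+2=11
L[8]='v': occ=2, LF[8]=C('v')+2=5+2=7
L[9]='v': occ=3, LF[9]=C('v')+3=5+3=8
L[10]='u': occ=2, LF[10]=C('u')+2=1+2=3
L[11]='w': occ=3, LF[11]=C('w')+3=9+3=12
L[12]='w': occ=4, LF[12]=C('w')+4=9+4=13
L[13]='u': occ=3, LF[13]=C('u')+3=1+3=4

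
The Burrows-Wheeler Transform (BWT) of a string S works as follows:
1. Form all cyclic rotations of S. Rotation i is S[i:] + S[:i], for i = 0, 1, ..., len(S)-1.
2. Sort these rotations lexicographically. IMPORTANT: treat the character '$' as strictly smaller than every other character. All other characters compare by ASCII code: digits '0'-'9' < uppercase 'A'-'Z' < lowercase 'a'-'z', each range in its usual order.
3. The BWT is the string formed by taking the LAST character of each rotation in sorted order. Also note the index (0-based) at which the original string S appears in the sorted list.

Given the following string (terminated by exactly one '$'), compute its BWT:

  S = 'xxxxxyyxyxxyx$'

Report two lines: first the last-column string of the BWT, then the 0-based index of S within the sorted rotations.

All 14 rotations (rotation i = S[i:]+S[:i]):
  rot[0] = xxxxxyyxyxxyx$
  rot[1] = xxxxyyxyxxyx$x
  rot[2] = xxxyyxyxxyx$xx
  rot[3] = xxyyxyxxyx$xxx
  rot[4] = xyyxyxxyx$xxxx
  rot[5] = yyxyxxyx$xxxxx
  rot[6] = yxyxxyx$xxxxxy
  rot[7] = xyxxyx$xxxxxyy
  rot[8] = yxxyx$xxxxxyyx
  rot[9] = xxyx$xxxxxyyxy
  rot[10] = xyx$xxxxxyyxyx
  rot[11] = yx$xxxxxyyxyxx
  rot[12] = x$xxxxxyyxyxxy
  rot[13] = $xxxxxyyxyxxyx
Sorted (with $ < everything):
  sorted[0] = $xxxxxyyxyxxyx  (last char: 'x')
  sorted[1] = x$xxxxxyyxyxxy  (last char: 'y')
  sorted[2] = xxxxxyyxyxxyx$  (last char: '$')
  sorted[3] = xxxxyyxyxxyx$x  (last char: 'x')
  sorted[4] = xxxyyxyxxyx$xx  (last char: 'x')
  sorted[5] = xxyx$xxxxxyyxy  (last char: 'y')
  sorted[6] = xxyyxyxxyx$xxx  (last char: 'x')
  sorted[7] = xyx$xxxxxyyxyx  (last char: 'x')
  sorted[8] = xyxxyx$xxxxxyy  (last char: 'y')
  sorted[9] = xyyxyxxyx$xxxx  (last char: 'x')
  sorted[10] = yx$xxxxxyyxyxx  (last char: 'x')
  sorted[11] = yxxyx$xxxxxyyx  (last char: 'x')
  sorted[12] = yxyxxyx$xxxxxy  (last char: 'y')
  sorted[13] = yyxyxxyx$xxxxx  (last char: 'x')
Last column: xy$xxyxxyxxxyx
Original string S is at sorted index 2

Answer: xy$xxyxxyxxxyx
2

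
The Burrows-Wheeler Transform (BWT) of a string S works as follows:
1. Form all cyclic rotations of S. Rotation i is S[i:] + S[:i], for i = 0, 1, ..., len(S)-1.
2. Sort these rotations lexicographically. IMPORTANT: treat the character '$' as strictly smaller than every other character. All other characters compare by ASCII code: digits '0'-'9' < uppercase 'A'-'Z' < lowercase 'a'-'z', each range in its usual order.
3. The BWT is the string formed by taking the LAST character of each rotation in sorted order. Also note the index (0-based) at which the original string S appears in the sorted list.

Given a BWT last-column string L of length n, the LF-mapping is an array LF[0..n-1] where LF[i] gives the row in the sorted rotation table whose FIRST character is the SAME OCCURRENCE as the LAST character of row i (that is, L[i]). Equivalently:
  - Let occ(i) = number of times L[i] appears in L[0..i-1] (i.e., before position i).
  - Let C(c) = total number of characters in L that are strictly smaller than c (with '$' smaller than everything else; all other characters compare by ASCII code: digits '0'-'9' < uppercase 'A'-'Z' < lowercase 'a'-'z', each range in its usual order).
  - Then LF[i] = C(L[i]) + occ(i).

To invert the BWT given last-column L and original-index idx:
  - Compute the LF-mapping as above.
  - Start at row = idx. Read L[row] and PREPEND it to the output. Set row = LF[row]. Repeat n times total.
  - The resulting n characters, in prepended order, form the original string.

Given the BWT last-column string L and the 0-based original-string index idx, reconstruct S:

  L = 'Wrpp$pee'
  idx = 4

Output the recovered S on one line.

LF mapping: 1 7 4 5 0 6 2 3
Walk LF starting at row 4, prepending L[row]:
  step 1: row=4, L[4]='$', prepend. Next row=LF[4]=0
  step 2: row=0, L[0]='W', prepend. Next row=LF[0]=1
  step 3: row=1, L[1]='r', prepend. Next row=LF[1]=7
  step 4: row=7, L[7]='e', prepend. Next row=LF[7]=3
  step 5: row=3, L[3]='p', prepend. Next row=LF[3]=5
  step 6: row=5, L[5]='p', prepend. Next row=LF[5]=6
  step 7: row=6, L[6]='e', prepend. Next row=LF[6]=2
  step 8: row=2, L[2]='p', prepend. Next row=LF[2]=4
Reversed output: pepperW$

Answer: pepperW$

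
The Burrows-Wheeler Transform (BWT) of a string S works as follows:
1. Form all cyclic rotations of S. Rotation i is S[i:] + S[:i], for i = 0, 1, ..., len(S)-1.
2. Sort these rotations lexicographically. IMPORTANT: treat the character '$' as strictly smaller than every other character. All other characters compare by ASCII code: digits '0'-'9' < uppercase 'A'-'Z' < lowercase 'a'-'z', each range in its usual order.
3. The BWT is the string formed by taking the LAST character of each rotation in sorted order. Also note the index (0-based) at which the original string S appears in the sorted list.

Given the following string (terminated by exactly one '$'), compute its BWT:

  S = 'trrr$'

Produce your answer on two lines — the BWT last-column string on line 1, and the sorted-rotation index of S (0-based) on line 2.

All 5 rotations (rotation i = S[i:]+S[:i]):
  rot[0] = trrr$
  rot[1] = rrr$t
  rot[2] = rr$tr
  rot[3] = r$trr
  rot[4] = $trrr
Sorted (with $ < everything):
  sorted[0] = $trrr  (last char: 'r')
  sorted[1] = r$trr  (last char: 'r')
  sorted[2] = rr$tr  (last char: 'r')
  sorted[3] = rrr$t  (last char: 't')
  sorted[4] = trrr$  (last char: '$')
Last column: rrrt$
Original string S is at sorted index 4

Answer: rrrt$
4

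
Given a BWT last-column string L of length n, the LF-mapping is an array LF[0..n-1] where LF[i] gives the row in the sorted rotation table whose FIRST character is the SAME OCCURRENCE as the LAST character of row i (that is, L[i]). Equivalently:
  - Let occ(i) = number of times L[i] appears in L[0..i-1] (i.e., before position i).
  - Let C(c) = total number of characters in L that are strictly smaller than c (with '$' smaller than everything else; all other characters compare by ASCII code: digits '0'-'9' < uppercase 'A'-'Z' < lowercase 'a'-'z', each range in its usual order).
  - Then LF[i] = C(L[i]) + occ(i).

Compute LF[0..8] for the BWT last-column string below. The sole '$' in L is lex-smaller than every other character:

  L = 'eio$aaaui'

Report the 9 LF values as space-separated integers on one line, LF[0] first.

Answer: 4 5 7 0 1 2 3 8 6

Derivation:
Char counts: '$':1, 'a':3, 'e':1, 'i':2, 'o':1, 'u':1
C (first-col start): C('$')=0, C('a')=1, C('e')=4, C('i')=5, C('o')=7, C('u')=8
L[0]='e': occ=0, LF[0]=C('e')+0=4+0=4
L[1]='i': occ=0, LF[1]=C('i')+0=5+0=5
L[2]='o': occ=0, LF[2]=C('o')+0=7+0=7
L[3]='$': occ=0, LF[3]=C('$')+0=0+0=0
L[4]='a': occ=0, LF[4]=C('a')+0=1+0=1
L[5]='a': occ=1, LF[5]=C('a')+1=1+1=2
L[6]='a': occ=2, LF[6]=C('a')+2=1+2=3
L[7]='u': occ=0, LF[7]=C('u')+0=8+0=8
L[8]='i': occ=1, LF[8]=C('i')+1=5+1=6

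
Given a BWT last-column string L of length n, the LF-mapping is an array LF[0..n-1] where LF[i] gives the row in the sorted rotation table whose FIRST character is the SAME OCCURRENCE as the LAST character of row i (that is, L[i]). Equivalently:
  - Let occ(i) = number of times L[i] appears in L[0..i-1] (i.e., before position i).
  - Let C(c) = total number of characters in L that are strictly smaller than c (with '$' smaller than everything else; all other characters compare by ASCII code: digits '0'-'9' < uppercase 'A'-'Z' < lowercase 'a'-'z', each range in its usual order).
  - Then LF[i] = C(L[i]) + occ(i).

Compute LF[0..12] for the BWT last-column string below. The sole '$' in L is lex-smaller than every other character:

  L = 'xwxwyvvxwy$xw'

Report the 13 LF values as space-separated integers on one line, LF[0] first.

Char counts: '$':1, 'v':2, 'w':4, 'x':4, 'y':2
C (first-col start): C('$')=0, C('v')=1, C('w')=3, C('x')=7, C('y')=11
L[0]='x': occ=0, LF[0]=C('x')+0=7+0=7
L[1]='w': occ=0, LF[1]=C('w')+0=3+0=3
L[2]='x': occ=1, LF[2]=C('x')+1=7+1=8
L[3]='w': occ=1, LF[3]=C('w')+1=3+1=4
L[4]='y': occ=0, LF[4]=C('y')+0=11+0=11
L[5]='v': occ=0, LF[5]=C('v')+0=1+0=1
L[6]='v': occ=1, LF[6]=C('v')+1=1+1=2
L[7]='x': occ=2, LF[7]=C('x')+2=7+2=9
L[8]='w': occ=2, LF[8]=C('w')+2=3+2=5
L[9]='y': occ=1, LF[9]=C('y')+1=11+1=12
L[10]='$': occ=0, LF[10]=C('$')+0=0+0=0
L[11]='x': occ=3, LF[11]=C('x')+3=7+3=10
L[12]='w': occ=3, LF[12]=C('w')+3=3+3=6

Answer: 7 3 8 4 11 1 2 9 5 12 0 10 6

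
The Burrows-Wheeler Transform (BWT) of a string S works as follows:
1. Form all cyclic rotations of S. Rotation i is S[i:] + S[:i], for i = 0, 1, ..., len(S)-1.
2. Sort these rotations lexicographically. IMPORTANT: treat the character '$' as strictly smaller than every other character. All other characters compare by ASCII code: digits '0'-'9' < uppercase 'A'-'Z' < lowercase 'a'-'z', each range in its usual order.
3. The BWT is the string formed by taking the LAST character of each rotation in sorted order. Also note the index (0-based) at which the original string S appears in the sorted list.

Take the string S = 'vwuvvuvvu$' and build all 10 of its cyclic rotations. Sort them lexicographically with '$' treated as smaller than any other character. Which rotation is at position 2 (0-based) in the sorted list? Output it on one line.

All 10 rotations (rotation i = S[i:]+S[:i]):
  rot[0] = vwuvvuvvu$
  rot[1] = wuvvuvvu$v
  rot[2] = uvvuvvu$vw
  rot[3] = vvuvvu$vwu
  rot[4] = vuvvu$vwuv
  rot[5] = uvvu$vwuvv
  rot[6] = vvu$vwuvvu
  rot[7] = vu$vwuvvuv
  rot[8] = u$vwuvvuvv
  rot[9] = $vwuvvuvvu
Sorted (with $ < everything):
  sorted[0] = $vwuvvuvvu
  sorted[1] = u$vwuvvuvv
  sorted[2] = uvvu$vwuvv
  sorted[3] = uvvuvvu$vw
  sorted[4] = vu$vwuvvuv
  sorted[5] = vuvvu$vwuv
  sorted[6] = vvu$vwuvvu
  sorted[7] = vvuvvu$vwu
  sorted[8] = vwuvvuvvu$
  sorted[9] = wuvvuvvu$v
sorted[2] = uvvu$vwuvv

Answer: uvvu$vwuvv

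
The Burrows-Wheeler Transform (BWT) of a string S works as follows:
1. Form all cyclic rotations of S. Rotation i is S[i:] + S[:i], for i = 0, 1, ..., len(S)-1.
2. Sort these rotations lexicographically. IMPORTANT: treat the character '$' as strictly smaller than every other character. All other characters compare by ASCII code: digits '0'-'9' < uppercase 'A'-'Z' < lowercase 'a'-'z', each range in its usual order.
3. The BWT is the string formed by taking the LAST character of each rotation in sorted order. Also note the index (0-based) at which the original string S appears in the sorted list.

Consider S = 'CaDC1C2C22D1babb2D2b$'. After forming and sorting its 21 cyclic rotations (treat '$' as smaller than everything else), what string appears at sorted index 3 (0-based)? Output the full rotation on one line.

Answer: 22D1babb2D2b$CaDC1C2C

Derivation:
All 21 rotations (rotation i = S[i:]+S[:i]):
  rot[0] = CaDC1C2C22D1babb2D2b$
  rot[1] = aDC1C2C22D1babb2D2b$C
  rot[2] = DC1C2C22D1babb2D2b$Ca
  rot[3] = C1C2C22D1babb2D2b$CaD
  rot[4] = 1C2C22D1babb2D2b$CaDC
  rot[5] = C2C22D1babb2D2b$CaDC1
  rot[6] = 2C22D1babb2D2b$CaDC1C
  rot[7] = C22D1babb2D2b$CaDC1C2
  rot[8] = 22D1babb2D2b$CaDC1C2C
  rot[9] = 2D1babb2D2b$CaDC1C2C2
  rot[10] = D1babb2D2b$CaDC1C2C22
  rot[11] = 1babb2D2b$CaDC1C2C22D
  rot[12] = babb2D2b$CaDC1C2C22D1
  rot[13] = abb2D2b$CaDC1C2C22D1b
  rot[14] = bb2D2b$CaDC1C2C22D1ba
  rot[15] = b2D2b$CaDC1C2C22D1bab
  rot[16] = 2D2b$CaDC1C2C22D1babb
  rot[17] = D2b$CaDC1C2C22D1babb2
  rot[18] = 2b$CaDC1C2C22D1babb2D
  rot[19] = b$CaDC1C2C22D1babb2D2
  rot[20] = $CaDC1C2C22D1babb2D2b
Sorted (with $ < everything):
  sorted[0] = $CaDC1C2C22D1babb2D2b
  sorted[1] = 1C2C22D1babb2D2b$CaDC
  sorted[2] = 1babb2D2b$CaDC1C2C22D
  sorted[3] = 22D1babb2D2b$CaDC1C2C
  sorted[4] = 2C22D1babb2D2b$CaDC1C
  sorted[5] = 2D1babb2D2b$CaDC1C2C2
  sorted[6] = 2D2b$CaDC1C2C22D1babb
  sorted[7] = 2b$CaDC1C2C22D1babb2D
  sorted[8] = C1C2C22D1babb2D2b$CaD
  sorted[9] = C22D1babb2D2b$CaDC1C2
  sorted[10] = C2C22D1babb2D2b$CaDC1
  sorted[11] = CaDC1C2C22D1babb2D2b$
  sorted[12] = D1babb2D2b$CaDC1C2C22
  sorted[13] = D2b$CaDC1C2C22D1babb2
  sorted[14] = DC1C2C22D1babb2D2b$Ca
  sorted[15] = aDC1C2C22D1babb2D2b$C
  sorted[16] = abb2D2b$CaDC1C2C22D1b
  sorted[17] = b$CaDC1C2C22D1babb2D2
  sorted[18] = b2D2b$CaDC1C2C22D1bab
  sorted[19] = babb2D2b$CaDC1C2C22D1
  sorted[20] = bb2D2b$CaDC1C2C22D1ba
sorted[3] = 22D1babb2D2b$CaDC1C2C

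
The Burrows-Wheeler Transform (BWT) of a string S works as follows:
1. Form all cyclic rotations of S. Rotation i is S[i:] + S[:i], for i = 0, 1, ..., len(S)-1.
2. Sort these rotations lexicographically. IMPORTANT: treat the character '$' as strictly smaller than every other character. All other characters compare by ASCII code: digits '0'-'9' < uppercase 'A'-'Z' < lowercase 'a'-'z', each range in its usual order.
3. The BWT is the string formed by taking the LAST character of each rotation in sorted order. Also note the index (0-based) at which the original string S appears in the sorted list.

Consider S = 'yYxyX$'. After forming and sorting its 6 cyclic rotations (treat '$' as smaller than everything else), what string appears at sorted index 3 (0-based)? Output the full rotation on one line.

All 6 rotations (rotation i = S[i:]+S[:i]):
  rot[0] = yYxyX$
  rot[1] = YxyX$y
  rot[2] = xyX$yY
  rot[3] = yX$yYx
  rot[4] = X$yYxy
  rot[5] = $yYxyX
Sorted (with $ < everything):
  sorted[0] = $yYxyX
  sorted[1] = X$yYxy
  sorted[2] = YxyX$y
  sorted[3] = xyX$yY
  sorted[4] = yX$yYx
  sorted[5] = yYxyX$
sorted[3] = xyX$yY

Answer: xyX$yY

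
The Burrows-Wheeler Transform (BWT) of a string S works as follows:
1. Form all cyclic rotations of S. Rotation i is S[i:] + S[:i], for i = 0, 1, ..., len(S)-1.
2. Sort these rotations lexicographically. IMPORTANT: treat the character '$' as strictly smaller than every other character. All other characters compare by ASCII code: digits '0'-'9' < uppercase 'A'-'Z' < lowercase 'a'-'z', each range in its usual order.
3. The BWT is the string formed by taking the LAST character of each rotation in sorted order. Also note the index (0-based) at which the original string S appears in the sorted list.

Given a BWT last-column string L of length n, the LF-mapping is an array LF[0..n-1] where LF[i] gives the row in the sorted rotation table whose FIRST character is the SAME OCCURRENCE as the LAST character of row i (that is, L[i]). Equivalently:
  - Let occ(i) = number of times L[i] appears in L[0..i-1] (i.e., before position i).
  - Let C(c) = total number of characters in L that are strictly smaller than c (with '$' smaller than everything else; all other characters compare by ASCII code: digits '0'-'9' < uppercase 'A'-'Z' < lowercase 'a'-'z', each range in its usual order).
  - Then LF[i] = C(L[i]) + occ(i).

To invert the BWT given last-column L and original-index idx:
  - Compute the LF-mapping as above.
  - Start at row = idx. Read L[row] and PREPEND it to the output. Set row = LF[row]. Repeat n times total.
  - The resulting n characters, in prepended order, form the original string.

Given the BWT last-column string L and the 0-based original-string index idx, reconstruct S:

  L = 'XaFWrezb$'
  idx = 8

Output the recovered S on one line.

LF mapping: 3 4 1 2 7 6 8 5 0
Walk LF starting at row 8, prepending L[row]:
  step 1: row=8, L[8]='$', prepend. Next row=LF[8]=0
  step 2: row=0, L[0]='X', prepend. Next row=LF[0]=3
  step 3: row=3, L[3]='W', prepend. Next row=LF[3]=2
  step 4: row=2, L[2]='F', prepend. Next row=LF[2]=1
  step 5: row=1, L[1]='a', prepend. Next row=LF[1]=4
  step 6: row=4, L[4]='r', prepend. Next row=LF[4]=7
  step 7: row=7, L[7]='b', prepend. Next row=LF[7]=5
  step 8: row=5, L[5]='e', prepend. Next row=LF[5]=6
  step 9: row=6, L[6]='z', prepend. Next row=LF[6]=8
Reversed output: zebraFWX$

Answer: zebraFWX$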